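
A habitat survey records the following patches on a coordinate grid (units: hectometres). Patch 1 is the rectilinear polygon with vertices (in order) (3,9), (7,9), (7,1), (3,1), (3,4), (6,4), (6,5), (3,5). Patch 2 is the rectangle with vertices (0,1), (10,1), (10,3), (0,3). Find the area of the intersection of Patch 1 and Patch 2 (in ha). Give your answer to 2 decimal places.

8.00

The intersection is the polygon with vertices (7,1), (3,1), (3,3), (7,3).
By the shoelace formula its area is 8.00.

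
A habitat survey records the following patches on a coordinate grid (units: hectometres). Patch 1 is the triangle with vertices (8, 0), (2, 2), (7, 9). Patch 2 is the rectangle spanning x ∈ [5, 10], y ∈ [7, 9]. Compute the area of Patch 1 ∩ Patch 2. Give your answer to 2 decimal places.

1.65

The intersection is the polygon with vertices (7,9), (7.222,7), (5.571,7).
By the shoelace formula its area is 1.65.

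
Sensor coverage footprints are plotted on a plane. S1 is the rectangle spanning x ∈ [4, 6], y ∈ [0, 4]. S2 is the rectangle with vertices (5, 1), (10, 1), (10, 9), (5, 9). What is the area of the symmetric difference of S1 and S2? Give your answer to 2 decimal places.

|S1∩S2|: x∈[5,6], y∈[1,4] → 1·3 = 3.
|S1 △ S2| = |S1| + |S2| − 2·|S1∩S2| = 8 + 40 − 6 = 42.00.

42.00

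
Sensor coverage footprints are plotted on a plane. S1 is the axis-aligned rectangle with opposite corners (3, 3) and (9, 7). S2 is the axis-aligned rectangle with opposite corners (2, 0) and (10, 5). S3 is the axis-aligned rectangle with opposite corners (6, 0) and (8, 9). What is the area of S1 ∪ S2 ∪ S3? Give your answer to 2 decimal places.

By inclusion–exclusion:
Individual areas: |S1| = 24, |S2| = 40, |S3| = 18.
|S1∩S2|: x∈[3,9], y∈[3,5] → 6·2 = 12.
|S1∩S3|: x∈[6,8], y∈[3,7] → 2·4 = 8.
|S2∩S3|: x∈[6,8], y∈[0,5] → 2·5 = 10.
|S1∩S2∩S3| = 4.
|S1 ∪ S2 ∪ S3| = 82 − 30 + 4 = 56.00.

56.00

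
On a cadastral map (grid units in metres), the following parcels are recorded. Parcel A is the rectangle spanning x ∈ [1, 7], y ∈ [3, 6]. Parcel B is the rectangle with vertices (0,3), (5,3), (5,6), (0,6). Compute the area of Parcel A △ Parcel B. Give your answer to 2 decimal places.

9.00

|Parcel A∩Parcel B|: x∈[1,5], y∈[3,6] → 4·3 = 12.
|Parcel A △ Parcel B| = |Parcel A| + |Parcel B| − 2·|Parcel A∩Parcel B| = 18 + 15 − 24 = 9.00.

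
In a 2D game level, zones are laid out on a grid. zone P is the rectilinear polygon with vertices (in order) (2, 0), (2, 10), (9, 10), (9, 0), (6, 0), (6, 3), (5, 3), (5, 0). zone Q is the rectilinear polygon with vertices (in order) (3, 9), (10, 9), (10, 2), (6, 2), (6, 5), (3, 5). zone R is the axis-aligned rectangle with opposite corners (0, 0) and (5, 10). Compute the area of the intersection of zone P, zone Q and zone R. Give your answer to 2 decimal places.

The intersection is the polygon with vertices (3,5), (3,9), (5,9), (5,5).
By the shoelace formula its area is 8.00.

8.00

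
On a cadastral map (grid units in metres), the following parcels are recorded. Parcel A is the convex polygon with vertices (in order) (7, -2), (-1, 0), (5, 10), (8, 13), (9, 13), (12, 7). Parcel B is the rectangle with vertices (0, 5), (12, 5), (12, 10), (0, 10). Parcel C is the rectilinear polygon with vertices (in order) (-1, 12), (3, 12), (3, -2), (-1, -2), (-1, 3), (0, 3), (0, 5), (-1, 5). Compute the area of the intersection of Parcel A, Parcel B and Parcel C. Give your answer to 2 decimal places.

The intersection is the polygon with vertices (2,5), (3,6.667), (3,5).
By the shoelace formula its area is 0.83.

0.83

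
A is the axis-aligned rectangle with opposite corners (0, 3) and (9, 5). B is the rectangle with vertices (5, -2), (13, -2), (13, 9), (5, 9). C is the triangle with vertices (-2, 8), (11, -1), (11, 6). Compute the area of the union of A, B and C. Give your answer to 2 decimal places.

By inclusion–exclusion:
Individual areas: |A| = 18, |B| = 88, |C| = 45.5.
|A∩B|: x∈[5,9], y∈[3,5] → 4·2 = 8.
|A∩C| = 10.4444.
|B∩C| = 32.3077.
|A∩B∩C| = 7.9829.
|A ∪ B ∪ C| = 151.5 − 50.7521 + 7.9829 = 108.73.

108.73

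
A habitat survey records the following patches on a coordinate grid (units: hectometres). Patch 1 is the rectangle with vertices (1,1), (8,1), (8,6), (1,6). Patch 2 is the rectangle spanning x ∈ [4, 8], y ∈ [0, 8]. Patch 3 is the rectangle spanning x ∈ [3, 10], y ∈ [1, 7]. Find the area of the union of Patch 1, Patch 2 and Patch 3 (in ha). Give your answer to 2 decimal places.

By inclusion–exclusion:
Individual areas: |Patch 1| = 35, |Patch 2| = 32, |Patch 3| = 42.
|Patch 1∩Patch 2|: x∈[4,8], y∈[1,6] → 4·5 = 20.
|Patch 1∩Patch 3|: x∈[3,8], y∈[1,6] → 5·5 = 25.
|Patch 2∩Patch 3|: x∈[4,8], y∈[1,7] → 4·6 = 24.
|Patch 1∩Patch 2∩Patch 3| = 20.
|Patch 1 ∪ Patch 2 ∪ Patch 3| = 109 − 69 + 20 = 60.00.

60.00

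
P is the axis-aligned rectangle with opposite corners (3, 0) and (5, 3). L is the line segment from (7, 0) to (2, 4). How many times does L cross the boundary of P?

The segment meets the boundary at (3.25,3), (5,1.6).

2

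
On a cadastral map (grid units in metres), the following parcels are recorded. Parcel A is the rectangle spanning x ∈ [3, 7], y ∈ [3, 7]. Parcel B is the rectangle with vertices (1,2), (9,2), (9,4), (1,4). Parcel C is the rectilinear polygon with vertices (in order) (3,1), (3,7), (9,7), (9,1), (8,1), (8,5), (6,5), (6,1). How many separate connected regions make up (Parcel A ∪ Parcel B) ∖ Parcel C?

2

(Parcel A ∪ Parcel B) ∖ Parcel C splits into 2 disjoint pieces (area 5, area 4).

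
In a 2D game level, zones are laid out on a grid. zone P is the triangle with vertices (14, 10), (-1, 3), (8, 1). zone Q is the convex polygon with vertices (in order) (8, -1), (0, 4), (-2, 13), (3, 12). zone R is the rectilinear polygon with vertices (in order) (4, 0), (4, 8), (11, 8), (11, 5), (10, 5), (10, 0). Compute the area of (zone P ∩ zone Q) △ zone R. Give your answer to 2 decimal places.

|zone P ∩ zone Q| = 15.7095.
|(zone P ∩ zone Q) ∩ zone R| = 9.167.
|(zone P ∩ zone Q) △ zone R| = 15.7095 + 51 − 18.3339 = 48.38.

48.38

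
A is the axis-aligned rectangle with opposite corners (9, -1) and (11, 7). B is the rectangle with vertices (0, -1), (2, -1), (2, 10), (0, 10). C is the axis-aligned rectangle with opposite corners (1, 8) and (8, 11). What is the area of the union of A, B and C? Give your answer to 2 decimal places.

57.00

By inclusion–exclusion:
Individual areas: |A| = 16, |B| = 22, |C| = 21.
|A∩B| = 0 (no overlap).
|A∩C| = 0 (no overlap).
|B∩C|: x∈[1,2], y∈[8,10] → 1·2 = 2.
|A∩B∩C| = 0.
|A ∪ B ∪ C| = 59 − 2 + 0 = 57.00.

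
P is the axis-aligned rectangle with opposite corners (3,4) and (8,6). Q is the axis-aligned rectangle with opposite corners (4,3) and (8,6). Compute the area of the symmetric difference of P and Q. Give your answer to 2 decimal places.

6.00

|P∩Q|: x∈[4,8], y∈[4,6] → 4·2 = 8.
|P △ Q| = |P| + |Q| − 2·|P∩Q| = 10 + 12 − 16 = 6.00.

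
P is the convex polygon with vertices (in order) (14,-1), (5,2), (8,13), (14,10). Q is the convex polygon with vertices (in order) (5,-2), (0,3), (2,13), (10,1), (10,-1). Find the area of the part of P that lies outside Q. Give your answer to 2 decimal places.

73.17

|P| = 87, |P∩Q| = 13.828.
|P ∖ Q| = |P| − |P∩Q| = 87 − 13.828 = 73.17.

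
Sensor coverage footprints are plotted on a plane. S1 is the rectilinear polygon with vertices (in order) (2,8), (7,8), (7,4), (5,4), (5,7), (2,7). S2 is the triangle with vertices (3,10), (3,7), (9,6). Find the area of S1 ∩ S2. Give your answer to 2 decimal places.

The intersection is the polygon with vertices (6,8), (7,7.333), (7,6.333), (5,6.667), (5,7), (3,7), (3,8).
By the shoelace formula its area is 4.67.

4.67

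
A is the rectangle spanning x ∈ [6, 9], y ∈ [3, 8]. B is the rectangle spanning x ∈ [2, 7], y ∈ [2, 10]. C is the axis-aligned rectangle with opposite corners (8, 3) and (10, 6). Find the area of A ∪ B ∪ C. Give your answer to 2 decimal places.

By inclusion–exclusion:
Individual areas: |A| = 15, |B| = 40, |C| = 6.
|A∩B|: x∈[6,7], y∈[3,8] → 1·5 = 5.
|A∩C|: x∈[8,9], y∈[3,6] → 1·3 = 3.
|B∩C| = 0 (no overlap).
|A∩B∩C| = 0.
|A ∪ B ∪ C| = 61 − 8 + 0 = 53.00.

53.00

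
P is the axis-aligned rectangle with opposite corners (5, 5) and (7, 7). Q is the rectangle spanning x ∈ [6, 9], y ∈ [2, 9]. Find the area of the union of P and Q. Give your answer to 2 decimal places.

23.00

By inclusion–exclusion:
Individual areas: |P| = 4, |Q| = 21.
|P∩Q|: x∈[6,7], y∈[5,7] → 1·2 = 2.
|P ∪ Q| = 25 − 2 = 23.00.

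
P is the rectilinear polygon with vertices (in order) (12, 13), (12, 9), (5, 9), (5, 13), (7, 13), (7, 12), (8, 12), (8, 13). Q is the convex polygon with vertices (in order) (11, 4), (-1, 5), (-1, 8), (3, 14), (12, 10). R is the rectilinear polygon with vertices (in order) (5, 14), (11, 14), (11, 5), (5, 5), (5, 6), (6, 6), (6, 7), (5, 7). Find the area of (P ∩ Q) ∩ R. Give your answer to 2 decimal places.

16.60

The region (P ∩ Q) ∩ R is the polygon with vertices (5,13), (5.25,13), (7,12.222), (7,12), (7.5,12), (11,10.444), (11,9), (5,9).
By the shoelace formula its area is 16.60.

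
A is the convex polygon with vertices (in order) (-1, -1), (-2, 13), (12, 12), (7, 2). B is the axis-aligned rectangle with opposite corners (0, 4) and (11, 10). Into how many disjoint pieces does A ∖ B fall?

1

A ∖ B is a single connected region.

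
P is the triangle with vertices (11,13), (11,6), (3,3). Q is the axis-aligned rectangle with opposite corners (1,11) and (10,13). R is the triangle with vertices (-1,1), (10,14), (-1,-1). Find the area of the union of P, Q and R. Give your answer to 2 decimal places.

56.32

By inclusion–exclusion:
Individual areas: |P| = 28, |Q| = 18, |R| = 11.
|P∩Q| = 0.225.
|P∩R| = 0.
|Q∩R| = 0.4513.
|P∩Q∩R| = 0.
|P ∪ Q ∪ R| = 57 − 0.6763 + 0 = 56.32.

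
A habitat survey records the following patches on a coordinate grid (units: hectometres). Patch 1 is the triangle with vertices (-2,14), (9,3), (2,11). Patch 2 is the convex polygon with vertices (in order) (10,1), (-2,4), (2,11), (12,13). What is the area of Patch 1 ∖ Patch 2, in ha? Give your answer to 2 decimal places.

|Patch 1| = 5.5, |Patch 1∩Patch 2| = 3.6818.
|Patch 1 ∖ Patch 2| = |Patch 1| − |Patch 1∩Patch 2| = 5.5 − 3.6818 = 1.82.

1.82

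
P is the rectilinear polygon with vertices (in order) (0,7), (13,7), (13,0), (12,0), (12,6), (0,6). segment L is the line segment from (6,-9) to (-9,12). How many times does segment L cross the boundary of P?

0

The segment lies entirely outside P and never meets its boundary.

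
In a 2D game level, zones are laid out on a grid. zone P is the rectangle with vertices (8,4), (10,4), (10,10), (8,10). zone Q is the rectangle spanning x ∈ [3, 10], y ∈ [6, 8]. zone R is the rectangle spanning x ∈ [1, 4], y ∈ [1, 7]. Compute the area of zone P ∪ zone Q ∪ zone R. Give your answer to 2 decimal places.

By inclusion–exclusion:
Individual areas: |zone P| = 12, |zone Q| = 14, |zone R| = 18.
|zone P∩zone Q|: x∈[8,10], y∈[6,8] → 2·2 = 4.
|zone P∩zone R| = 0 (no overlap).
|zone Q∩zone R|: x∈[3,4], y∈[6,7] → 1·1 = 1.
|zone P∩zone Q∩zone R| = 0.
|zone P ∪ zone Q ∪ zone R| = 44 − 5 + 0 = 39.00.

39.00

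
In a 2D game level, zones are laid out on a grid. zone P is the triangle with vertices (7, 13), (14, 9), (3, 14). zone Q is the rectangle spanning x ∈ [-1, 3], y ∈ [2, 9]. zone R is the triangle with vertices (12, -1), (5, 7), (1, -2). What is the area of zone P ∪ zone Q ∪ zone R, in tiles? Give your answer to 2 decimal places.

79.94

By inclusion–exclusion:
Individual areas: |zone P| = 4.5, |zone Q| = 28, |zone R| = 47.5.
|zone P∩zone Q| = 0.
|zone P∩zone R| = 0.
|zone Q∩zone R| = 0.0556.
|zone P∩zone Q∩zone R| = 0.
|zone P ∪ zone Q ∪ zone R| = 80 − 0.0556 + 0 = 79.94.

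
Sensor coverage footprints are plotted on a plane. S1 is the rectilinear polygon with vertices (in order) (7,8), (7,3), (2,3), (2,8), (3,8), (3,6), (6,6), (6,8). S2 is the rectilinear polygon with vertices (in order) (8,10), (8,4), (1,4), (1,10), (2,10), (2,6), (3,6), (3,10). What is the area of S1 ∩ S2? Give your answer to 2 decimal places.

12.00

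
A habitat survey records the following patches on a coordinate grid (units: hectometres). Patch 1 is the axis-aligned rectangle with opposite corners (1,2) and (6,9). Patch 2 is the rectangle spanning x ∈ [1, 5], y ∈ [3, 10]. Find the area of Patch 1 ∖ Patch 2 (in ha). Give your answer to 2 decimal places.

11.00

|Patch 1∩Patch 2|: x∈[1,5], y∈[3,9] → 4·6 = 24.
|Patch 1| = 35.
|Patch 1 ∖ Patch 2| = |Patch 1| − |Patch 1∩Patch 2| = 35 − 24 = 11.00.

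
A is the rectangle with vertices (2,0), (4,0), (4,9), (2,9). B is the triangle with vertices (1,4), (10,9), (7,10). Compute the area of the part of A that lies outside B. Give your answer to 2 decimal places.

|A| = 18, |A∩B| = 1.7778.
|A ∖ B| = |A| − |A∩B| = 18 − 1.7778 = 16.22.

16.22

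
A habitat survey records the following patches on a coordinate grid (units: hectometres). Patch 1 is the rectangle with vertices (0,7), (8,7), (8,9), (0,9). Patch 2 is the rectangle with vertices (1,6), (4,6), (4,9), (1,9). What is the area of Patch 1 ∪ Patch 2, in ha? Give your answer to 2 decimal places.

By inclusion–exclusion:
Individual areas: |Patch 1| = 16, |Patch 2| = 9.
|Patch 1∩Patch 2|: x∈[1,4], y∈[7,9] → 3·2 = 6.
|Patch 1 ∪ Patch 2| = 25 − 6 = 19.00.

19.00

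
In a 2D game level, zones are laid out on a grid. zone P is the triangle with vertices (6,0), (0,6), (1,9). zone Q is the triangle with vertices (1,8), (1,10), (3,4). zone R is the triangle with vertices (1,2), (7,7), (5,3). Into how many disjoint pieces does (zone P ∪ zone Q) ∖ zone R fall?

2

(zone P ∪ zone Q) ∖ zone R splits into 2 disjoint pieces (area 9.2659, area 1.6488).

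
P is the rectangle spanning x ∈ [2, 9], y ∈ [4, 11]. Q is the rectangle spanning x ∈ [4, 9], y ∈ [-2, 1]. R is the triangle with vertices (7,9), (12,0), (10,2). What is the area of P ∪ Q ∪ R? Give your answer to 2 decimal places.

66.93

By inclusion–exclusion:
Individual areas: |P| = 49, |Q| = 15, |R| = 4.
|P∩Q| = 0 (no overlap).
|P∩R| = 1.0667.
|Q∩R| = 0.
|P∩Q∩R| = 0.
|P ∪ Q ∪ R| = 68 − 1.0667 + 0 = 66.93.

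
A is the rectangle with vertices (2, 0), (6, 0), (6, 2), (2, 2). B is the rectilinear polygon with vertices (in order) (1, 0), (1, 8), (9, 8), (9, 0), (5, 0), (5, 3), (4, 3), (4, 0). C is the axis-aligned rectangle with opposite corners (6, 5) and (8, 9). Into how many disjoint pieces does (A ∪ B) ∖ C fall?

(A ∪ B) ∖ C is a single connected region.

1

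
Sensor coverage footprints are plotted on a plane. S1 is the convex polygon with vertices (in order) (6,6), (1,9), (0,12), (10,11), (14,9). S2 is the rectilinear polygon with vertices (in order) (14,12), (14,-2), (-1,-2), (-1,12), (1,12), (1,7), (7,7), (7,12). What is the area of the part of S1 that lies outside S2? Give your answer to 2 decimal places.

|S1| = 47, |S1∩S2| = 22.7333.
|S1 ∖ S2| = |S1| − |S1∩S2| = 47 − 22.7333 = 24.27.

24.27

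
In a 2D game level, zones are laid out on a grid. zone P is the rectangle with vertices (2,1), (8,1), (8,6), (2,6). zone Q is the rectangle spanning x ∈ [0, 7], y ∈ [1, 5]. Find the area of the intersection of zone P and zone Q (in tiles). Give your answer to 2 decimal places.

20.00

|zone P∩zone Q|: x∈[2,7], y∈[1,5] → 5·4 = 20.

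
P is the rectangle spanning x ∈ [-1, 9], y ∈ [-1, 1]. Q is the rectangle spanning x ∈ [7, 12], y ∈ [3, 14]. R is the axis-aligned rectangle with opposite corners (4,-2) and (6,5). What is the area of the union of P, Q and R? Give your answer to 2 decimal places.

By inclusion–exclusion:
Individual areas: |P| = 20, |Q| = 55, |R| = 14.
|P∩Q| = 0 (no overlap).
|P∩R|: x∈[4,6], y∈[-1,1] → 2·2 = 4.
|Q∩R| = 0 (no overlap).
|P∩Q∩R| = 0.
|P ∪ Q ∪ R| = 89 − 4 + 0 = 85.00.

85.00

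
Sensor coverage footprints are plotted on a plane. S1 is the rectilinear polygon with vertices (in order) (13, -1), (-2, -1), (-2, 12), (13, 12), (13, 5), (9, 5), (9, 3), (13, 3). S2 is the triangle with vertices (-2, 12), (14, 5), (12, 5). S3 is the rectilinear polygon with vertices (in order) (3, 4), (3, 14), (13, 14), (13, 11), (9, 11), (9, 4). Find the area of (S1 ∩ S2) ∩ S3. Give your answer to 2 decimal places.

3.00

The region (S1 ∩ S2) ∩ S3 is the polygon with vertices (3,9.5), (3,9.812), (9,7.188), (9,6.5).
By the shoelace formula its area is 3.00.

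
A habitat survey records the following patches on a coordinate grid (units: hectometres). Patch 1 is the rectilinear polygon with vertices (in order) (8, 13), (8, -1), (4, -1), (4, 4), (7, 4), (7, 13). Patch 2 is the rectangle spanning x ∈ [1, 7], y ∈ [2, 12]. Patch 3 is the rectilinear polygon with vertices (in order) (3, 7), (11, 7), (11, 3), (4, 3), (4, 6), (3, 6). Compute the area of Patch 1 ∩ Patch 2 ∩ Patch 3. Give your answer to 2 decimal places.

3.00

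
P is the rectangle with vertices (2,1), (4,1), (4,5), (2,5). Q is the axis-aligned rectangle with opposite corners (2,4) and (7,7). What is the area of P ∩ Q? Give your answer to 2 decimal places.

|P∩Q|: x∈[2,4], y∈[4,5] → 2·1 = 2.

2.00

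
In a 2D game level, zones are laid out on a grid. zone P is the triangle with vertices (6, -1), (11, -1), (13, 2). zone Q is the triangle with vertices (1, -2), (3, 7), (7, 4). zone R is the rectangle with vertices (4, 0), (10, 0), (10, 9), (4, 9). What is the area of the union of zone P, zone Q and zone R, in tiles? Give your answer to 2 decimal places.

74.03

By inclusion–exclusion:
Individual areas: |zone P| = 7.5, |zone Q| = 21, |zone R| = 54.
|zone P∩zone Q| = 0.
|zone P∩zone R| = 0.5952.
|zone Q∩zone R| = 7.875.
|zone P∩zone Q∩zone R| = 0.
|zone P ∪ zone Q ∪ zone R| = 82.5 − 8.4702 + 0 = 74.03.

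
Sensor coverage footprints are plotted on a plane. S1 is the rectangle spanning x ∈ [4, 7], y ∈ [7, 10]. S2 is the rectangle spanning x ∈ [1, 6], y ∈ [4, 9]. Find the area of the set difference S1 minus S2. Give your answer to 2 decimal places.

|S1∩S2|: x∈[4,6], y∈[7,9] → 2·2 = 4.
|S1| = 9.
|S1 ∖ S2| = |S1| − |S1∩S2| = 9 − 4 = 5.00.

5.00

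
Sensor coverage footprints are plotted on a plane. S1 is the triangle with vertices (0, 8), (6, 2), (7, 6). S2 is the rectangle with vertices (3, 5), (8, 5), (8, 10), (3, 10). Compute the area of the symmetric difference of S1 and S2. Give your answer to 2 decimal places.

|S1| = 15, |S2| = 25, |S1∩S2| = 6.1607.
|S1 △ S2| = |S1| + |S2| − 2·|S1∩S2| = 15 + 25 − 12.3214 = 27.68.

27.68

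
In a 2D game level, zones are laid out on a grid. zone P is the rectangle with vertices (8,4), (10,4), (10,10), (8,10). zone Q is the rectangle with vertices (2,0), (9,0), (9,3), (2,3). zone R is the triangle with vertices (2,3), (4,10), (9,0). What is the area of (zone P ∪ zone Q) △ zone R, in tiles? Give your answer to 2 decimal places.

|zone P ∪ zone Q| = 33.
|(zone P ∪ zone Q) ∩ zone R| = 8.25.
|(zone P ∪ zone Q) △ zone R| = 33 + 27.5 − 16.5 = 44.00.

44.00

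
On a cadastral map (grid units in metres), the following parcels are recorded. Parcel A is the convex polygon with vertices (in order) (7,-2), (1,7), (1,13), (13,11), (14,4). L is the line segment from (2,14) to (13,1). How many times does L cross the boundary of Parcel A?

2

The segment meets the boundary at (11.949,2.242), (3.149,12.642).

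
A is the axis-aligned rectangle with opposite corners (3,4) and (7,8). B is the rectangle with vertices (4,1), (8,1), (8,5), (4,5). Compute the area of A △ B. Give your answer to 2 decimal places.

|A∩B|: x∈[4,7], y∈[4,5] → 3·1 = 3.
|A △ B| = |A| + |B| − 2·|A∩B| = 16 + 16 − 6 = 26.00.

26.00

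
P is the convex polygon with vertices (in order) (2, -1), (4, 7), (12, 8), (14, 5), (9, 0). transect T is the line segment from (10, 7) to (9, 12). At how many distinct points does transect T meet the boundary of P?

1

The segment meets the boundary at (9.854,7.732).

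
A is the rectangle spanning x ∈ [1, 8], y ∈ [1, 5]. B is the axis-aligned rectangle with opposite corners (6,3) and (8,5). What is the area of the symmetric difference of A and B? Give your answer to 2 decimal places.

24.00

|A∩B|: x∈[6,8], y∈[3,5] → 2·2 = 4.
|A △ B| = |A| + |B| − 2·|A∩B| = 28 + 4 − 8 = 24.00.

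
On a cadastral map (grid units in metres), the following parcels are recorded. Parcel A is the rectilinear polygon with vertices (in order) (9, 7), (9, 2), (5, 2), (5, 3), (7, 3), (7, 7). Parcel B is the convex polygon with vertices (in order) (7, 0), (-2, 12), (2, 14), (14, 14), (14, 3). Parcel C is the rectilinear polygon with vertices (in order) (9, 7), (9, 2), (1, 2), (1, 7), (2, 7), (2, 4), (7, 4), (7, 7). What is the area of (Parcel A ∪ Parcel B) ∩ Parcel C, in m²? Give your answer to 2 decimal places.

14.71

|Parcel A ∪ Parcel B| = 155.6667.
|(Parcel A ∪ Parcel B) ∩ Parcel C| = 14.71.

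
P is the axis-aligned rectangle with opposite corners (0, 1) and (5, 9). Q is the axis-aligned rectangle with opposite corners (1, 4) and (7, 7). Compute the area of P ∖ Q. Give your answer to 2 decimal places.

28.00

|P∩Q|: x∈[1,5], y∈[4,7] → 4·3 = 12.
|P| = 40.
|P ∖ Q| = |P| − |P∩Q| = 40 − 12 = 28.00.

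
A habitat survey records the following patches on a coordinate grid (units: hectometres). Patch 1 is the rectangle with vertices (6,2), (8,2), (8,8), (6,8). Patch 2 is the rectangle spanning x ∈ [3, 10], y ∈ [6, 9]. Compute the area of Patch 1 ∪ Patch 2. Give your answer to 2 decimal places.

By inclusion–exclusion:
Individual areas: |Patch 1| = 12, |Patch 2| = 21.
|Patch 1∩Patch 2|: x∈[6,8], y∈[6,8] → 2·2 = 4.
|Patch 1 ∪ Patch 2| = 33 − 4 = 29.00.

29.00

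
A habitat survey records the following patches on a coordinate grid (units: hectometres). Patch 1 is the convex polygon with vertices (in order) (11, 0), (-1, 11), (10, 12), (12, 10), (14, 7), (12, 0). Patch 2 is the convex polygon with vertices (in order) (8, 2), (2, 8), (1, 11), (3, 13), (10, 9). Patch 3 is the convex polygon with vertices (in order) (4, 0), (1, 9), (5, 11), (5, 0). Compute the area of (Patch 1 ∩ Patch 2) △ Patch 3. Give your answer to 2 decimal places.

49.56

|Patch 1 ∩ Patch 2| = 43.9272.
|(Patch 1 ∩ Patch 2) ∩ Patch 3| = 10.4314.
|(Patch 1 ∩ Patch 2) △ Patch 3| = 43.9272 + 26.5 − 20.8629 = 49.56.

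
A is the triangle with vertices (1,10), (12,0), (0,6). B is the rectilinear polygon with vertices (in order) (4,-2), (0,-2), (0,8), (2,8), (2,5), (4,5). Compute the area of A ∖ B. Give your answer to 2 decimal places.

21.50

|A| = 27, |A∩B| = 5.5.
|A ∖ B| = |A| − |A∩B| = 27 − 5.5 = 21.50.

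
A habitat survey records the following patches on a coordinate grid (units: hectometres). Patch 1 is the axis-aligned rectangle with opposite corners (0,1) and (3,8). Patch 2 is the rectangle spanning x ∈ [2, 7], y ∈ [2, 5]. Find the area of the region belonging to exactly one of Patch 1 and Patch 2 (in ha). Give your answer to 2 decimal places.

|Patch 1∩Patch 2|: x∈[2,3], y∈[2,5] → 1·3 = 3.
|Patch 1 △ Patch 2| = |Patch 1| + |Patch 2| − 2·|Patch 1∩Patch 2| = 21 + 15 − 6 = 30.00.

30.00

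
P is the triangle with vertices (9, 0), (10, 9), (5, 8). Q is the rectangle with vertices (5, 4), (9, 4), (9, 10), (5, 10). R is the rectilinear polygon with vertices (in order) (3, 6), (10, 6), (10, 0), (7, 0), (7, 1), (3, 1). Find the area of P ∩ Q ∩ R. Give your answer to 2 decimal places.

5.00

The intersection is the polygon with vertices (9,4), (7,4), (6,6), (9,6).
By the shoelace formula its area is 5.00.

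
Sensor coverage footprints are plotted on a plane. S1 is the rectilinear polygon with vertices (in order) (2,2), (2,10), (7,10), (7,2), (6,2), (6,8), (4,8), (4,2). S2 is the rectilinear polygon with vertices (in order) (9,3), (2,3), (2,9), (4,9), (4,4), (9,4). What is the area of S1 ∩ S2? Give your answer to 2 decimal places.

13.00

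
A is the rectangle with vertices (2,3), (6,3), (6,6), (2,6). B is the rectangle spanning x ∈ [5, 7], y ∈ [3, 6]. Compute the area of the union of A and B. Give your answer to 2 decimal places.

15.00

By inclusion–exclusion:
Individual areas: |A| = 12, |B| = 6.
|A∩B|: x∈[5,6], y∈[3,6] → 1·3 = 3.
|A ∪ B| = 18 − 3 = 15.00.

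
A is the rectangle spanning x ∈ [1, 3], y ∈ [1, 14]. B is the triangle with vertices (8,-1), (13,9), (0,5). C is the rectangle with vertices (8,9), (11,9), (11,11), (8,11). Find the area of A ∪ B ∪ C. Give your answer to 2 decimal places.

By inclusion–exclusion:
Individual areas: |A| = 26, |B| = 55, |C| = 6.
|A∩B| = 4.2308.
|A∩C| = 0 (no overlap).
|B∩C| = 0.
|A∩B∩C| = 0.
|A ∪ B ∪ C| = 87 − 4.2308 + 0 = 82.77.

82.77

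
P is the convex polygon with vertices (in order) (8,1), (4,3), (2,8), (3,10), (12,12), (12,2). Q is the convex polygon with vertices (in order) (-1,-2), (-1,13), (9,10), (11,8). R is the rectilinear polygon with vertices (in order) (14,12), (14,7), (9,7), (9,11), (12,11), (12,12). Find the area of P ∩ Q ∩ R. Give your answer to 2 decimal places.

3.40

The intersection is the polygon with vertices (11,8), (9.8,7), (9,7), (9,10).
By the shoelace formula its area is 3.40.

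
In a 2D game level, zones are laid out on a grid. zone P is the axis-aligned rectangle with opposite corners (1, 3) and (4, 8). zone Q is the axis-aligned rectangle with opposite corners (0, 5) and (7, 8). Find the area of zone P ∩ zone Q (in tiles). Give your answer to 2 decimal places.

9.00

|zone P∩zone Q|: x∈[1,4], y∈[5,8] → 3·3 = 9.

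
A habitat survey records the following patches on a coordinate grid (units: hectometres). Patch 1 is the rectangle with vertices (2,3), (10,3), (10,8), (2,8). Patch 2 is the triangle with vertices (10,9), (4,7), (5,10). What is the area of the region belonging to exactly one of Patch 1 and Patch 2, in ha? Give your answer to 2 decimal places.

|Patch 1| = 40, |Patch 2| = 8, |Patch 1∩Patch 2| = 1.3333.
|Patch 1 △ Patch 2| = |Patch 1| + |Patch 2| − 2·|Patch 1∩Patch 2| = 40 + 8 − 2.6667 = 45.33.

45.33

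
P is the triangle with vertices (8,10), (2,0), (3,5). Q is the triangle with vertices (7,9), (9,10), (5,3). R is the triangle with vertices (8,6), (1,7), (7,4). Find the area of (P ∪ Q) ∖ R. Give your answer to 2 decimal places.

11.97

|P ∪ Q| = 14.6429.
|(P ∪ Q) ∩ R| = 2.6719.
|(P ∪ Q) ∖ R| = 14.6429 − 2.6719 = 11.97.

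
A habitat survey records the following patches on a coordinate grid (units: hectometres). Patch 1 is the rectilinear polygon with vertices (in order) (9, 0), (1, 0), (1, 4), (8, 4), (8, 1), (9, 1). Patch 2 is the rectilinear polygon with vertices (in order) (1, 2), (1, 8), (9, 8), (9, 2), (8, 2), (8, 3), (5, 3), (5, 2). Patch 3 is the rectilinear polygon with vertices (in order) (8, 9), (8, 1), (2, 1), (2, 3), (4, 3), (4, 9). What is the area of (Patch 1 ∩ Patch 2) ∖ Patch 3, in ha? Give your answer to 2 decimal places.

|Patch 1 ∩ Patch 2| = 11.
|(Patch 1 ∩ Patch 2) ∩ Patch 3| = 7.
|(Patch 1 ∩ Patch 2) ∖ Patch 3| = 11 − 7 = 4.00.

4.00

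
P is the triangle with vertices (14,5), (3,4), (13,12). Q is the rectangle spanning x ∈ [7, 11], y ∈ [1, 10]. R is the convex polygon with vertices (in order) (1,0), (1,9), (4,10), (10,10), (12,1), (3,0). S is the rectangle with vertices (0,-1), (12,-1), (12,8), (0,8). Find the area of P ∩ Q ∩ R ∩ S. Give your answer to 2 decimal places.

12.72

The intersection is the polygon with vertices (8,8), (10.444,8), (11,5.5), (11,4.727), (7,4.364), (7,7.2).
By the shoelace formula its area is 12.72.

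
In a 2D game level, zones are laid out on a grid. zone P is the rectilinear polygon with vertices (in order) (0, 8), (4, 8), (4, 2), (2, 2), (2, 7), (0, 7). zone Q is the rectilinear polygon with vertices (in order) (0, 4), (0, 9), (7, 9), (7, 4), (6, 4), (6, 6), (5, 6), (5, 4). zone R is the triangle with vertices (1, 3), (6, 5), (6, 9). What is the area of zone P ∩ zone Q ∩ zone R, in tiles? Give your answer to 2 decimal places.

2.75

The intersection is the polygon with vertices (4,4.2), (3.5,4), (2,4), (2,4.2), (4,6.6).
By the shoelace formula its area is 2.75.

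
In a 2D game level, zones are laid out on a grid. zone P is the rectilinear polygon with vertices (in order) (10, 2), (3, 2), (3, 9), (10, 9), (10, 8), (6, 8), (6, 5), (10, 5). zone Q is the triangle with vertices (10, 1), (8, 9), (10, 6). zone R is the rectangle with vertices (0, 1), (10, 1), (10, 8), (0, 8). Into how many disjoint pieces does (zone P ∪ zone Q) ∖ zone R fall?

1

(zone P ∪ zone Q) ∖ zone R is a single connected region.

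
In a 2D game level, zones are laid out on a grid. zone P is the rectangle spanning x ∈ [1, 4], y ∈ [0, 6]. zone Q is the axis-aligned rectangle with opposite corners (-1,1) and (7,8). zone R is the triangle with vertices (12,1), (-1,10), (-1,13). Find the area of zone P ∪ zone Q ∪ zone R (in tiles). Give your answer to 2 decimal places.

72.54

By inclusion–exclusion:
Individual areas: |zone P| = 18, |zone Q| = 56, |zone R| = 19.5.
|zone P∩zone Q|: x∈[1,4], y∈[1,6] → 3·5 = 15.
|zone P∩zone R| = 0.
|zone Q∩zone R| = 5.9626.
|zone P∩zone Q∩zone R| = 0.
|zone P ∪ zone Q ∪ zone R| = 93.5 − 20.9626 + 0 = 72.54.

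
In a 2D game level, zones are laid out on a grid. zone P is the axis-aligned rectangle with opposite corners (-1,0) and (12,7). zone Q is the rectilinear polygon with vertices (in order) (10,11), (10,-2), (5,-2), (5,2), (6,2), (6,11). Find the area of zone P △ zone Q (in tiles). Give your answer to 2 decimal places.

|zone P| = 91, |zone Q| = 56, |zone P∩zone Q| = 30.
|zone P △ zone Q| = |zone P| + |zone Q| − 2·|zone P∩zone Q| = 91 + 56 − 60 = 87.00.

87.00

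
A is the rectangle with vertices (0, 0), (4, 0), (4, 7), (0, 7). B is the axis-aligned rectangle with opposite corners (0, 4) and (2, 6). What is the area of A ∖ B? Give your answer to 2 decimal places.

|A∩B|: x∈[0,2], y∈[4,6] → 2·2 = 4.
|A| = 28.
|A ∖ B| = |A| − |A∩B| = 28 − 4 = 24.00.

24.00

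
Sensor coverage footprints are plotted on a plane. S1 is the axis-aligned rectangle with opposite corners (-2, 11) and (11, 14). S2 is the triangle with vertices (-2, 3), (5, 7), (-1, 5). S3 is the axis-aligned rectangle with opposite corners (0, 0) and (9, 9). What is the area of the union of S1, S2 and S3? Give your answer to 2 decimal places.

By inclusion–exclusion:
Individual areas: |S1| = 39, |S2| = 5, |S3| = 81.
|S1∩S2| = 0.
|S1∩S3| = 0 (no overlap).
|S2∩S3| = 2.9762.
|S1∩S2∩S3| = 0.
|S1 ∪ S2 ∪ S3| = 125 − 2.9762 + 0 = 122.02.

122.02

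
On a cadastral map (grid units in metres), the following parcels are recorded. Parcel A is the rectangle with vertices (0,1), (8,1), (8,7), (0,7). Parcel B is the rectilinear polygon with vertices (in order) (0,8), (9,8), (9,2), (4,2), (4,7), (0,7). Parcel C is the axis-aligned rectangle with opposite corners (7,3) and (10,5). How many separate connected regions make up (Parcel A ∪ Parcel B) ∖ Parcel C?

1

(Parcel A ∪ Parcel B) ∖ Parcel C is a single connected region.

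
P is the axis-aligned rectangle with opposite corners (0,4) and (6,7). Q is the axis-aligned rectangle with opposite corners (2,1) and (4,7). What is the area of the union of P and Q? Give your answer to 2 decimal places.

By inclusion–exclusion:
Individual areas: |P| = 18, |Q| = 12.
|P∩Q|: x∈[2,4], y∈[4,7] → 2·3 = 6.
|P ∪ Q| = 30 − 6 = 24.00.

24.00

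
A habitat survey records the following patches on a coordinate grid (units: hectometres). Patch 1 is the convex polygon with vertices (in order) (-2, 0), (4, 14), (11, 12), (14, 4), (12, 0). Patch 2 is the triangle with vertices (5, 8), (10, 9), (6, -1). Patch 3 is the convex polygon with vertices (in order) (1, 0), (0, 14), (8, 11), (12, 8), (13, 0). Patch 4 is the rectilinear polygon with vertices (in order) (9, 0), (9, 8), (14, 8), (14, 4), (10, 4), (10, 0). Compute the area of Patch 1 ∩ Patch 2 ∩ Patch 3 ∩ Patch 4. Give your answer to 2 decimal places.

0.45

The intersection is the polygon with vertices (9,6.5), (9,8), (9.6,8).
By the shoelace formula its area is 0.45.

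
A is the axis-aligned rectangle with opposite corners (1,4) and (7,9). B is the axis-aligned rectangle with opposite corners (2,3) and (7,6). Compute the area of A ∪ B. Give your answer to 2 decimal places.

By inclusion–exclusion:
Individual areas: |A| = 30, |B| = 15.
|A∩B|: x∈[2,7], y∈[4,6] → 5·2 = 10.
|A ∪ B| = 45 − 10 = 35.00.

35.00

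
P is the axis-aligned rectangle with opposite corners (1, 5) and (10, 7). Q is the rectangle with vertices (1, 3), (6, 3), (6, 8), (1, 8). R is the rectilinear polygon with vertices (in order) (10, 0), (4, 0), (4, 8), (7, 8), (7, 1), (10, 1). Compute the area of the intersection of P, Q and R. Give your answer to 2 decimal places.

4.00

The intersection is the polygon with vertices (6,5), (4,5), (4,7), (6,7).
By the shoelace formula its area is 4.00.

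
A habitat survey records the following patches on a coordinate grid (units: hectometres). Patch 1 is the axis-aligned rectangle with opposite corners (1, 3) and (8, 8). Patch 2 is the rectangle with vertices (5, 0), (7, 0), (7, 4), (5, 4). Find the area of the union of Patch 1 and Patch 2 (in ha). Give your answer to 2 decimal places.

By inclusion–exclusion:
Individual areas: |Patch 1| = 35, |Patch 2| = 8.
|Patch 1∩Patch 2|: x∈[5,7], y∈[3,4] → 2·1 = 2.
|Patch 1 ∪ Patch 2| = 43 − 2 = 41.00.

41.00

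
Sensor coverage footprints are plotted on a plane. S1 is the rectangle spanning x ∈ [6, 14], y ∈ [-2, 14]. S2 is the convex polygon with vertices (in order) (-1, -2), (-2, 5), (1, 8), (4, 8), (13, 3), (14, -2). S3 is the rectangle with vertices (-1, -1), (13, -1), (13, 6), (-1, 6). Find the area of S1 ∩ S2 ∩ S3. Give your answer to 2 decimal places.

The intersection is the polygon with vertices (13,3), (13,-1), (6,-1), (6,6), (7.6,6).
By the shoelace formula its area is 40.90.

40.90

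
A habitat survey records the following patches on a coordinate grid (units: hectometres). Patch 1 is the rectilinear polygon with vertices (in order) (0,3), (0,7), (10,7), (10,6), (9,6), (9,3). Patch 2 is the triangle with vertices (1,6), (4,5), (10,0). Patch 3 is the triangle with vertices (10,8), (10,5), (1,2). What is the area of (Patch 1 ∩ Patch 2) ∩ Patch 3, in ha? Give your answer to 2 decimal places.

0.88

The region (Patch 1 ∩ Patch 2) ∩ Patch 3 is the polygon with vertices (4,4), (4.667,4.444), (5.714,3.571), (5,3.333).
By the shoelace formula its area is 0.88.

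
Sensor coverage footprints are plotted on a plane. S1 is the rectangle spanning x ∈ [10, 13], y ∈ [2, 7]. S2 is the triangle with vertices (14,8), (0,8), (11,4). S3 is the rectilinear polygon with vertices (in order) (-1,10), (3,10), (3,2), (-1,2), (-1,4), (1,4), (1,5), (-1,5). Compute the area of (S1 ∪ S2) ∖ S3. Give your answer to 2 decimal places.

|S1 ∪ S2| = 36.8485.
|(S1 ∪ S2) ∩ S3| = 1.6364.
|(S1 ∪ S2) ∖ S3| = 36.8485 − 1.6364 = 35.21.

35.21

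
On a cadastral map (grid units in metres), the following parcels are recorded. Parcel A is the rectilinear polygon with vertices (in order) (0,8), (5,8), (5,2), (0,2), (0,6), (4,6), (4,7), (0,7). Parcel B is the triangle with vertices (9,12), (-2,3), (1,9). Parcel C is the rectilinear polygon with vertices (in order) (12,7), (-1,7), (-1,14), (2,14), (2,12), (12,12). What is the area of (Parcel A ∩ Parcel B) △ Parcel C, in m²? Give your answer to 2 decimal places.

68.89

|Parcel A ∩ Parcel B| = 4.3864.
|(Parcel A ∩ Parcel B) ∩ Parcel C| = 3.25.
|(Parcel A ∩ Parcel B) △ Parcel C| = 4.3864 + 71 − 6.5 = 68.89.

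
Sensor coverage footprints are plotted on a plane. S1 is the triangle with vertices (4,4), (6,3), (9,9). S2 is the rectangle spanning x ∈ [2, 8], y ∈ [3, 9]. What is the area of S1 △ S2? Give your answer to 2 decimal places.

29.50

|S1| = 7.5, |S2| = 36, |S1∩S2| = 7.
|S1 △ S2| = |S1| + |S2| − 2·|S1∩S2| = 7.5 + 36 − 14 = 29.50.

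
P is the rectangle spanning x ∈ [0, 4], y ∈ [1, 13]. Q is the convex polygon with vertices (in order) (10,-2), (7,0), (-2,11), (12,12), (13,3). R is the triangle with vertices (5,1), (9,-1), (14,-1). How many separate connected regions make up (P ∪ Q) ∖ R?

(P ∪ Q) ∖ R splits into 2 disjoint pieces (area 143.0362, area 1.3).

2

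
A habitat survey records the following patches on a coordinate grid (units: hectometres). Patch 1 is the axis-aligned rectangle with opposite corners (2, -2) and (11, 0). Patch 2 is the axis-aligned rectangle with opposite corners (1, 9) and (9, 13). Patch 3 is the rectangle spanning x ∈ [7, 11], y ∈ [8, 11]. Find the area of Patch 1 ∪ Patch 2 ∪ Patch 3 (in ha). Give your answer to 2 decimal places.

By inclusion–exclusion:
Individual areas: |Patch 1| = 18, |Patch 2| = 32, |Patch 3| = 12.
|Patch 1∩Patch 2| = 0 (no overlap).
|Patch 1∩Patch 3| = 0 (no overlap).
|Patch 2∩Patch 3|: x∈[7,9], y∈[9,11] → 2·2 = 4.
|Patch 1∩Patch 2∩Patch 3| = 0.
|Patch 1 ∪ Patch 2 ∪ Patch 3| = 62 − 4 + 0 = 58.00.

58.00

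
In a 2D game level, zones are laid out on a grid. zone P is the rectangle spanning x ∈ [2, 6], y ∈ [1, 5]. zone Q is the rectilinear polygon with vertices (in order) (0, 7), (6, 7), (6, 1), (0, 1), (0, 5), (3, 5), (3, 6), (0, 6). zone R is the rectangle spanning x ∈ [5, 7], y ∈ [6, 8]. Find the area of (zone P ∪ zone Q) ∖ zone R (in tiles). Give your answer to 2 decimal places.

32.00

|zone P ∪ zone Q| = 33.
|(zone P ∪ zone Q) ∩ zone R| = 1.
|(zone P ∪ zone Q) ∖ zone R| = 33 − 1 = 32.00.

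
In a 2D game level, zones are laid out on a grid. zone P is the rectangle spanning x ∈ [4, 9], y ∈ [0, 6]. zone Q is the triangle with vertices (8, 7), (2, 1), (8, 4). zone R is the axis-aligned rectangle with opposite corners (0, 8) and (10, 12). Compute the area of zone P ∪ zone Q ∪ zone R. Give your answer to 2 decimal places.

By inclusion–exclusion:
Individual areas: |zone P| = 30, |zone Q| = 9, |zone R| = 40.
|zone P∩zone Q| = 7.5.
|zone P∩zone R| = 0 (no overlap).
|zone Q∩zone R| = 0.
|zone P∩zone Q∩zone R| = 0.
|zone P ∪ zone Q ∪ zone R| = 79 − 7.5 + 0 = 71.50.

71.50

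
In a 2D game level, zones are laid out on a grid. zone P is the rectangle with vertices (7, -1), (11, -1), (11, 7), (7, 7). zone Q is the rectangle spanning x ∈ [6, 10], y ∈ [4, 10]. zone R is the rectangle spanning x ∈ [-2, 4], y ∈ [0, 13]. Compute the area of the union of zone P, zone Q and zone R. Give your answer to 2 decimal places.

By inclusion–exclusion:
Individual areas: |zone P| = 32, |zone Q| = 24, |zone R| = 78.
|zone P∩zone Q|: x∈[7,10], y∈[4,7] → 3·3 = 9.
|zone P∩zone R| = 0 (no overlap).
|zone Q∩zone R| = 0 (no overlap).
|zone P∩zone Q∩zone R| = 0.
|zone P ∪ zone Q ∪ zone R| = 134 − 9 + 0 = 125.00.

125.00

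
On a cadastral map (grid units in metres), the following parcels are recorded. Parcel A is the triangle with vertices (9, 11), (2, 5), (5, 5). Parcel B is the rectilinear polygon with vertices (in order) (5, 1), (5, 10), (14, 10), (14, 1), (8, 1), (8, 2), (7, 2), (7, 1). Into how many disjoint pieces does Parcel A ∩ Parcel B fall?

Parcel A ∩ Parcel B is a single connected region.

1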